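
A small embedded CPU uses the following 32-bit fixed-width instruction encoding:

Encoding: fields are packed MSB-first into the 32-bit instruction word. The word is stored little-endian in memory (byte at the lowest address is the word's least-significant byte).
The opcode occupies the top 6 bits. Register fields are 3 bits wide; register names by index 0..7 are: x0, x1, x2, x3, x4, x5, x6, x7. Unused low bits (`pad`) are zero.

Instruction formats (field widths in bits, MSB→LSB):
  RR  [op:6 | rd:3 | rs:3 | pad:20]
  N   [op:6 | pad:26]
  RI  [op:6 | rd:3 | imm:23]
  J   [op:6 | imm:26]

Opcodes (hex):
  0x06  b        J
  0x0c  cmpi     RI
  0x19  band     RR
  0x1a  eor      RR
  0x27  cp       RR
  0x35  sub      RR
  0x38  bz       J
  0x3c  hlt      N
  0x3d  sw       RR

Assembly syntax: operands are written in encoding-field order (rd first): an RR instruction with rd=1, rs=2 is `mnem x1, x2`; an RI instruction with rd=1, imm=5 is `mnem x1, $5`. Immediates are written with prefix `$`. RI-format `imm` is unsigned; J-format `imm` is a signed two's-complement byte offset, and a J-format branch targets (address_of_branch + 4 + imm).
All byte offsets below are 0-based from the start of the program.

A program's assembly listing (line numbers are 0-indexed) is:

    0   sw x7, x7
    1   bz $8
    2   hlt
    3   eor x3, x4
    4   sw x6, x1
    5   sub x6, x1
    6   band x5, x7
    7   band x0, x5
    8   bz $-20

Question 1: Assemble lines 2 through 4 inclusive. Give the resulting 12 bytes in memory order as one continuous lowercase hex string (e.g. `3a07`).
000000f00000c069000010f7

2. hlt fields op=0x3c:6|pad=0:26 → word f0000000h → 00 00 00 f0
3. eor fields op=0x1a:6|rd=3:3|rs=4:3|pad=0:20 → word 69c00000h → 00 00 c0 69
4. sw fields op=0x3d:6|rd=6:3|rs=1:3|pad=0:20 → word f7100000h → 00 00 10 f7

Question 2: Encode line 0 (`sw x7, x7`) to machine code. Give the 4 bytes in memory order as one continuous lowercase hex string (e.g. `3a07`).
L0: sw op=0x3d:6|rd=7:3|rs=7:3|pad=0:20 ⇒ 0xf7f00000 ⇒ little 00 00 f0 f7

0000f0f7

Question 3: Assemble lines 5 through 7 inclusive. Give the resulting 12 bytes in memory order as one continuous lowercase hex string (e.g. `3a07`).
L5: sub op=0x35:6|rd=6:3|rs=1:3|pad=0:20 ⇒ 0xd7100000 ⇒ little 00 00 10 d7
L6: band op=0x19:6|rd=5:3|rs=7:3|pad=0:20 ⇒ 0x66f00000 ⇒ little 00 00 f0 66
L7: band op=0x19:6|rd=0:3|rs=5:3|pad=0:20 ⇒ 0x64500000 ⇒ little 00 00 50 64

000010d70000f06600005064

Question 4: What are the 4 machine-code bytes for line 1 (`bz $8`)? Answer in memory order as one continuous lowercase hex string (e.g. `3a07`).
1. bz fields op=0x38:6|imm=8:26 → word e0000008h → 08 00 00 e0

080000e0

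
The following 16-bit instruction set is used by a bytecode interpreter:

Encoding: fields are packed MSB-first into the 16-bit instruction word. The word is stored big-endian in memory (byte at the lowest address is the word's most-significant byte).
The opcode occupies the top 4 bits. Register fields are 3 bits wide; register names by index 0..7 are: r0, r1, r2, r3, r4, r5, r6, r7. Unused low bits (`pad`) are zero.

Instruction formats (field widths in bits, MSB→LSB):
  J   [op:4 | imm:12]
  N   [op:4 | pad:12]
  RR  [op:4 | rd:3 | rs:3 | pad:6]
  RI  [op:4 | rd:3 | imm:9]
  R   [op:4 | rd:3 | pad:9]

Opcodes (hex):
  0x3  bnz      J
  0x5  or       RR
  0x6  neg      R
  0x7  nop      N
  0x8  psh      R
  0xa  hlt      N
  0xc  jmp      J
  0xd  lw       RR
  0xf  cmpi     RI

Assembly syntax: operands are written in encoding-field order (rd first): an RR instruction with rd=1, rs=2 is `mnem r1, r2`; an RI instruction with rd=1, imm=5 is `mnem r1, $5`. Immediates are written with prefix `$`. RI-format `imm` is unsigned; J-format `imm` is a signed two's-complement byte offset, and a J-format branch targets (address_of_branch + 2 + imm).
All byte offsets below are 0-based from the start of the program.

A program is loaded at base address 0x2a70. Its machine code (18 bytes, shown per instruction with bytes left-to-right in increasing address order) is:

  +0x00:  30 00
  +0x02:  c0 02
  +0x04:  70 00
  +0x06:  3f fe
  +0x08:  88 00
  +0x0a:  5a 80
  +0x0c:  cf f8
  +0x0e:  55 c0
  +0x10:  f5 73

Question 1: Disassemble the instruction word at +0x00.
bnz $0

[00] 30 00 → 0x3000
  top 4b → 0x3 → bnz [J]
  [11:0] imm=0 = $0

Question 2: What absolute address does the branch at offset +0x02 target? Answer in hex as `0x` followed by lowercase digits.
0x2a76

@+02  big-endian(c0 02) = 0xc002
  op=0xc002>>12=0xc ⇒ jmp (J)
  imm: (w>>0)&0xfff=0x2 → $2
  target = base 0x2a70 + off 0x02 + 2 + imm 2 = 0x2a76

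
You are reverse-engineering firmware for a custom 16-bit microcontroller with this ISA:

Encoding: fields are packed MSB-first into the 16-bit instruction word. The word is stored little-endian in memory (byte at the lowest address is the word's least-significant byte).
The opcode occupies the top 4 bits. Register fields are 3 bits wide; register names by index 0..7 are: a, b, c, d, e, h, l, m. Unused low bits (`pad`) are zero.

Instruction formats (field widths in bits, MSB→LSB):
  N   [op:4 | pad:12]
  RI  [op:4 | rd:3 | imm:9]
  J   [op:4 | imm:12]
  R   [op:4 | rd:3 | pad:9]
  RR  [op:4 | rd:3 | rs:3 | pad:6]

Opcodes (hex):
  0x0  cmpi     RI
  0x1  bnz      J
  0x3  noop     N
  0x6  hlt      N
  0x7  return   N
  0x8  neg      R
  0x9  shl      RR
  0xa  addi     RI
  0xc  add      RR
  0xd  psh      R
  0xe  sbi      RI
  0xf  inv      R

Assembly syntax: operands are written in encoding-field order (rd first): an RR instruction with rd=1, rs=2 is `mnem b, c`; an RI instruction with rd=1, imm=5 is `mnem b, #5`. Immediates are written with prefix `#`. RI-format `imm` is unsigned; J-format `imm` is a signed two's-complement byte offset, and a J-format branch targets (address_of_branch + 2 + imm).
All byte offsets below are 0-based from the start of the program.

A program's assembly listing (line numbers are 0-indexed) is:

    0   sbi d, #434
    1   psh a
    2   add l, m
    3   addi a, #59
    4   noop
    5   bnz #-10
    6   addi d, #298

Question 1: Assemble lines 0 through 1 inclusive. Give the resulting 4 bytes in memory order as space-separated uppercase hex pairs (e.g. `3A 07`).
L0: sbi op=0xe:4|rd=3:3|imm=434:9 ⇒ 0xe7b2 ⇒ little b2 e7
L1: psh op=0xd:4|rd=0:3|pad=0:9 ⇒ 0xd000 ⇒ little 00 d0

B2 E7 00 D0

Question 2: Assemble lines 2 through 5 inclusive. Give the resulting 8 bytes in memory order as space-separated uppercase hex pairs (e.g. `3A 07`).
C0 CD 3B A0 00 30 F6 1F

2. add fields op=0xc:4|rd=6:3|rs=7:3|pad=0:6 → word cdc0h → c0 cd
3. addi fields op=0xa:4|rd=0:3|imm=59:9 → word a03bh → 3b a0
4. noop fields op=0x3:4|pad=0:12 → word 3000h → 00 30
5. bnz fields op=0x1:4|imm=-10:12 → word 1ff6h → f6 1f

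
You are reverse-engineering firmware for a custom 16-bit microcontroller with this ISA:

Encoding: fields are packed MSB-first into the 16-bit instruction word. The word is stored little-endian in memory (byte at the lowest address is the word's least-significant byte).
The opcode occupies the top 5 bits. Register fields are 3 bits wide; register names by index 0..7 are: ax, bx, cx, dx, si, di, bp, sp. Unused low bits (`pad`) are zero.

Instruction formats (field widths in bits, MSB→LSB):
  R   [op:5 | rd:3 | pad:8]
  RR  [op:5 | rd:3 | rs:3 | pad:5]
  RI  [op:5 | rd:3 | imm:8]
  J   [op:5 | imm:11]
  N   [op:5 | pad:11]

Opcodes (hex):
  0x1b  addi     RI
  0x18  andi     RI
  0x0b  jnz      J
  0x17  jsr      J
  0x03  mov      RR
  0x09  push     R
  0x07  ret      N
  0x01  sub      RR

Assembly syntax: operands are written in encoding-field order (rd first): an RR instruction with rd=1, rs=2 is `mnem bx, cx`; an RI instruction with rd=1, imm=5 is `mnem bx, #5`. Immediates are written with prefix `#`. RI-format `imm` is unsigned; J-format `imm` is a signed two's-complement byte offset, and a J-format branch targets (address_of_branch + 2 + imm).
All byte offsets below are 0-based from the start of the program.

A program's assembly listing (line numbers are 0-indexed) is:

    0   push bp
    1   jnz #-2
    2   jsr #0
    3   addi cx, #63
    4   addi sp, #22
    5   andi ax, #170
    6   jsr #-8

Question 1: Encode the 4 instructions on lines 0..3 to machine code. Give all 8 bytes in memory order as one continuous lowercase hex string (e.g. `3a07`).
004efe5f00b83fda

line 0 (push): pack op=0x9:5|rd=6:3|pad=0:8 = 0x4e00; little→ 00 4e
line 1 (jnz): pack op=0xb:5|imm=-2:11 = 0x5ffe; little→ fe 5f
line 2 (jsr): pack op=0x17:5|imm=0:11 = 0xb800; little→ 00 b8
line 3 (addi): pack op=0x1b:5|rd=2:3|imm=63:8 = 0xda3f; little→ 3f da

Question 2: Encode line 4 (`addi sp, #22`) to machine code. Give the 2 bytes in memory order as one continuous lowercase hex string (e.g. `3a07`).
16df

line 4 (addi): pack op=0x1b:5|rd=7:3|imm=22:8 = 0xdf16; little→ 16 df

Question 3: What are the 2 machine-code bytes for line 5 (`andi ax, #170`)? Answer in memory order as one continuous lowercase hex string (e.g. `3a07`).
line 5 (andi): pack op=0x18:5|rd=0:3|imm=170:8 = 0xc0aa; little→ aa c0

aac0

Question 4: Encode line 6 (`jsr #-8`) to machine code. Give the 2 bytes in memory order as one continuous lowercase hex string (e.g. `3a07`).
f8bf

L6: jsr op=0x17:5|imm=-8:11 ⇒ 0xbff8 ⇒ little f8 bf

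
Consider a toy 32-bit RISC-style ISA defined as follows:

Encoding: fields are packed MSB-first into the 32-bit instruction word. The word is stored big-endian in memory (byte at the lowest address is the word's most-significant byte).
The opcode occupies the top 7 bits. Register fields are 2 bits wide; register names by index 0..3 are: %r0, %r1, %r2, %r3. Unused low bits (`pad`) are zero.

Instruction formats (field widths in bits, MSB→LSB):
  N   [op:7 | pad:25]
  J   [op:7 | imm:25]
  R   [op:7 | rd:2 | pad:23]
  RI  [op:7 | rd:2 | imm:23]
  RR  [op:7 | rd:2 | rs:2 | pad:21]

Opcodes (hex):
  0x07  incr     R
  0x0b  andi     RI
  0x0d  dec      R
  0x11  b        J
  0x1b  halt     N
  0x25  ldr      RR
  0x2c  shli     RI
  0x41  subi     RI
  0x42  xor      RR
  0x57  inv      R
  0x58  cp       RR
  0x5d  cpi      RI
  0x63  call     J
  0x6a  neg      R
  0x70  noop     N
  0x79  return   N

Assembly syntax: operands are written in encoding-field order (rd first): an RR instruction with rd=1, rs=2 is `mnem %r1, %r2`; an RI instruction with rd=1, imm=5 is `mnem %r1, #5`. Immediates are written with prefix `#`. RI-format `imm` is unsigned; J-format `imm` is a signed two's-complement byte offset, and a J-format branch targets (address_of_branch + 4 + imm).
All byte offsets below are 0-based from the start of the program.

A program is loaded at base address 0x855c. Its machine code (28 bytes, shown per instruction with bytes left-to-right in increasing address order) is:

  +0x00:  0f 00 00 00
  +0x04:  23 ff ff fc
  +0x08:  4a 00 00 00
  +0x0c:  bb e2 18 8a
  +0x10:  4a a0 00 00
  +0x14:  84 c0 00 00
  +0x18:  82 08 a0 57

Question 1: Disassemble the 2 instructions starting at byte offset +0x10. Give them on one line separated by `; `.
@+10  big-endian(4a a0 00 00) = 0x4aa00000
  top 7b → 0x25 → ldr [RR]
  [24:23] rd=1 = %r1
  [22:21] rs=1 = %r1
@+14  big-endian(84 c0 00 00) = 0x84c00000
  top 7b → 0x42 → xor [RR]
  [24:23] rd=1 = %r1
  [22:21] rs=2 = %r2

ldr %r1, %r1; xor %r1, %r2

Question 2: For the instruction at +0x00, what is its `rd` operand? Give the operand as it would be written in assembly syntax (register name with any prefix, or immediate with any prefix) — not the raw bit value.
%r2

[00] 0f 00 00 00 → 0x0f000000
  opcode bits[31:25]=0x7: incr/R
  rd@[24:23]=0x2 ⇒ %r2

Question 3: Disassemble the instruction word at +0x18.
subi %r0, #565335

[18] 82 08 a0 57 → 0x8208a057
  opcode bits[31:25]=0x41: subi/RI
  [24:23] rd=0 = %r0
  [22:0] imm=565335 = #565335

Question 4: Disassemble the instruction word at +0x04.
[04] 23 ff ff fc → 0x23fffffc
  top 7b → 0x11 → b [J]
  imm: (w>>0)&0x1ffffff=0x1fffffc (s25→-4) → #-4

b #-4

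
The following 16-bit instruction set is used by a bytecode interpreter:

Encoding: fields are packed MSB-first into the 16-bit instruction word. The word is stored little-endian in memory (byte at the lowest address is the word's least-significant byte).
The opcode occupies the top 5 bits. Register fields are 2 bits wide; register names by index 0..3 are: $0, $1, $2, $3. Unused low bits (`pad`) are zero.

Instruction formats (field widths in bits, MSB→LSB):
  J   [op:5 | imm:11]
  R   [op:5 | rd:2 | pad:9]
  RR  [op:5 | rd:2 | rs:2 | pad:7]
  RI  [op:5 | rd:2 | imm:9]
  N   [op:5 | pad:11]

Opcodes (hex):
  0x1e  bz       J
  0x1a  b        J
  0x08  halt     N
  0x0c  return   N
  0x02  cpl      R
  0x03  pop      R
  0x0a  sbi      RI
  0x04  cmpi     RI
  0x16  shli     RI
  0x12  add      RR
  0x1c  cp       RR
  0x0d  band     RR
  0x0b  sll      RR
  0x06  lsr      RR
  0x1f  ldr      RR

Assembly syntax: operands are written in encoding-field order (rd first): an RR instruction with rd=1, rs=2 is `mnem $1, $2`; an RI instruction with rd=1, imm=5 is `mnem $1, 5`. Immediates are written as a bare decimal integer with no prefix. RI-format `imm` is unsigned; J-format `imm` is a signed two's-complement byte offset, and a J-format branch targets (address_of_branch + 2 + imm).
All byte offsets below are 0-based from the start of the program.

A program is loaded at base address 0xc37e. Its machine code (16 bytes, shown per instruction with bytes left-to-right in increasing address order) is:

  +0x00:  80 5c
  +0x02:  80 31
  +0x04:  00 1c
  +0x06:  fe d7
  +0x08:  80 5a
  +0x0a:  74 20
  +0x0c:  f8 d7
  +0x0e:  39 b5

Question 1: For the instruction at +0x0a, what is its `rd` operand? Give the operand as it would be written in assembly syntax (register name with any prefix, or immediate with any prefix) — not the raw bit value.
off 0x0a: read 74 20 as little → 0x2074
  op=0x2074>>11=0x4 ⇒ cmpi (RI)
  rd@[10:9]=0x0 ⇒ $0
  imm@[8:0]=0x74 ⇒ 116

$0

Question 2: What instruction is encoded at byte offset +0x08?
sll $1, $1

@+08  little-endian(80 5a) = 0x5a80
  op=0x5a80>>11=0xb ⇒ sll (RR)
  [10:9] rd=1 = $1
  [8:7] rs=1 = $1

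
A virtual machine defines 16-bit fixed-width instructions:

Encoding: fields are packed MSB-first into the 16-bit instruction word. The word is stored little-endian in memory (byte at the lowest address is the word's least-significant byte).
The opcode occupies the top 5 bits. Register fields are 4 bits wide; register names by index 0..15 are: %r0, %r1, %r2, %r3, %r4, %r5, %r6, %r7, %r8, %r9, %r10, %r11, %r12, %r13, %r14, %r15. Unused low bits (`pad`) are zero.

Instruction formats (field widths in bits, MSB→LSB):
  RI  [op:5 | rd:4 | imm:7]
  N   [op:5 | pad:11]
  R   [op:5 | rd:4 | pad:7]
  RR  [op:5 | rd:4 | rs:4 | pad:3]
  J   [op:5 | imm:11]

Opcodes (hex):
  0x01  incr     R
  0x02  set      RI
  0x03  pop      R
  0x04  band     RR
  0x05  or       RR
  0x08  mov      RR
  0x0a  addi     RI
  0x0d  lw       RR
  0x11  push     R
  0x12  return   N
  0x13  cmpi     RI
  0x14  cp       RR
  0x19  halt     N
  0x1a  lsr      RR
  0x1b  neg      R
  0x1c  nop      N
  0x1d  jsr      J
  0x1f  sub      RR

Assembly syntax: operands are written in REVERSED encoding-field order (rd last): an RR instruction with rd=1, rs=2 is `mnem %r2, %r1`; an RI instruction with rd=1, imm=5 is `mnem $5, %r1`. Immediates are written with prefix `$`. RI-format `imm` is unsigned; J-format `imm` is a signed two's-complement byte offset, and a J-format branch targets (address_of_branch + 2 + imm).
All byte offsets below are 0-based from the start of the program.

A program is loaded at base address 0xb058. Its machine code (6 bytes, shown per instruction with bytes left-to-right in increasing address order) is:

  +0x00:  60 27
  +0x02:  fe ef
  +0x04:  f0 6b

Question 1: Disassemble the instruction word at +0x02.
jsr $-2

off 0x02: read fe ef as little → 0xeffe
  top 5b → 0x1d → jsr [J]
  imm: (w>>0)&0x7ff=0x7fe (s11→-2) → $-2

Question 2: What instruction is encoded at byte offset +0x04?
[04] f0 6b → 0x6bf0
  top 5b → 0xd → lw [RR]
  rd: (w>>7)&0xf=0x7 → %r7
  rs: (w>>3)&0xf=0xe → %r14

lw %r14, %r7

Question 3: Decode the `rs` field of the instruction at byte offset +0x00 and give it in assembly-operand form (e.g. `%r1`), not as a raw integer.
%r12

@+00  little-endian(60 27) = 0x2760
  top 5b → 0x4 → band [RR]
  [10:7] rd=14 = %r14
  [6:3] rs=12 = %r12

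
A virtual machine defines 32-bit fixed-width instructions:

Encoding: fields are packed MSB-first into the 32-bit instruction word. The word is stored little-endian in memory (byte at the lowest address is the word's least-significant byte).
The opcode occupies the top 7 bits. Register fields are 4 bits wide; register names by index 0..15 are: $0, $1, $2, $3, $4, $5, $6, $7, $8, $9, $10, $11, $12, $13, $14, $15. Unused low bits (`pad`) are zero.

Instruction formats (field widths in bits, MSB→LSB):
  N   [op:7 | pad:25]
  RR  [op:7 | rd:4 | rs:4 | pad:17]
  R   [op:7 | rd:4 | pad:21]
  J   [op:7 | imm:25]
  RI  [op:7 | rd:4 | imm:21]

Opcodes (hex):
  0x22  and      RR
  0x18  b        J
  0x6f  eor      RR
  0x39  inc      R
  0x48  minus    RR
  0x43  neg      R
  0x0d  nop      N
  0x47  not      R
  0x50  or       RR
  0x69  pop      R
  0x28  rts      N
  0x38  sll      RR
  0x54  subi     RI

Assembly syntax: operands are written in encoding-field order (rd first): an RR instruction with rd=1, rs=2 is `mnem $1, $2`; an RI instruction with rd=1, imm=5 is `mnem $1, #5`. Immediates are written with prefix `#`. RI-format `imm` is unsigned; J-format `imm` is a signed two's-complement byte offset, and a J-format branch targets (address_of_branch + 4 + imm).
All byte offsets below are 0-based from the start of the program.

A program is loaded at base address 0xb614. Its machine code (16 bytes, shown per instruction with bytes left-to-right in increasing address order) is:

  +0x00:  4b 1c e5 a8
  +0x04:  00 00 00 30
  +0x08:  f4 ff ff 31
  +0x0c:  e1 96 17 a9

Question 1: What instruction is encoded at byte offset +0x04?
[04] 00 00 00 30 → 0x30000000
  top 7b → 0x18 → b [J]
  imm@[24:0]=0x0 ⇒ #0

b #0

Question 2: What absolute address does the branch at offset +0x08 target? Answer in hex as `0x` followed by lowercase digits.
0xb614

@+08  little-endian(f4 ff ff 31) = 0x31fffff4
  op=0x31fffff4>>25=0x18 ⇒ b (J)
  imm@[24:0]=0x1fffff4 (s25→-12) ⇒ #-12
  target = base 0xb614 + off 0x08 + 4 + imm -12 = 0xb614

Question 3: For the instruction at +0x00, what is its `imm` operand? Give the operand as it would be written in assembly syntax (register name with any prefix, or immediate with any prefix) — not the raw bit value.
#334923

off 0x00: read 4b 1c e5 a8 as little → 0xa8e51c4b
  op=0xa8e51c4b>>25=0x54 ⇒ subi (RI)
  rd@[24:21]=0x7 ⇒ $7
  imm@[20:0]=0x51c4b ⇒ #334923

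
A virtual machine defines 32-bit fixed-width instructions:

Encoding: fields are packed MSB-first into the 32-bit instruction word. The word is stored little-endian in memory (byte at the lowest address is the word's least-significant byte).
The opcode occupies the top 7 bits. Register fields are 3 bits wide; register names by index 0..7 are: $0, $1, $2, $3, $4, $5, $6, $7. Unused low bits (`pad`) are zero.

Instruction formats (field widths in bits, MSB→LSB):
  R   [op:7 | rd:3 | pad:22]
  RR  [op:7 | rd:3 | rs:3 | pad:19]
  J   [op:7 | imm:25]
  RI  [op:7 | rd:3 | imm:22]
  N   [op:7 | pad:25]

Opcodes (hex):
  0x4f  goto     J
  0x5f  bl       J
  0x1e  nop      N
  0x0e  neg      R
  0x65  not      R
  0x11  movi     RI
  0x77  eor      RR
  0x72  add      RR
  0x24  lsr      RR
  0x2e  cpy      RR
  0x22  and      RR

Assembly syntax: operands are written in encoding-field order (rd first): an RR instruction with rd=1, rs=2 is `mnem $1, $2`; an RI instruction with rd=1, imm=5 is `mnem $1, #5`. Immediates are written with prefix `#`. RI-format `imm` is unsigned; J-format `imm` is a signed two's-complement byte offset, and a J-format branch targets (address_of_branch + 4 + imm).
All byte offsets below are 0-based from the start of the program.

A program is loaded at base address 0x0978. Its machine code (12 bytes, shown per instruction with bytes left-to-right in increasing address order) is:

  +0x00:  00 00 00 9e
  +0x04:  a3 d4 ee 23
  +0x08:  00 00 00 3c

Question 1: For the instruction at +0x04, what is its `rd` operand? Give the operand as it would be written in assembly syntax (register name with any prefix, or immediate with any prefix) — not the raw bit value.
+0x04: a3 d4 ee 23 ⇒ word 0x23eed4a3 (little)
  op=0x23eed4a3>>25=0x11 ⇒ movi (RI)
  rd@[24:22]=0x7 ⇒ $7
  imm@[21:0]=0x2ed4a3 ⇒ #3069091

$7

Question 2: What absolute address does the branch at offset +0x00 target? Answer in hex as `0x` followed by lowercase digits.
0x097c

+0x00: 00 00 00 9e ⇒ word 0x9e000000 (little)
  opcode bits[31:25]=0x4f: goto/J
  imm@[24:0]=0x0 ⇒ #0
  target = base 0x0978 + off 0x00 + 4 + imm 0 = 0x097c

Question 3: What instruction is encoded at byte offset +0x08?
nop

+0x08: 00 00 00 3c ⇒ word 0x3c000000 (little)
  top 7b → 0x1e → nop [N]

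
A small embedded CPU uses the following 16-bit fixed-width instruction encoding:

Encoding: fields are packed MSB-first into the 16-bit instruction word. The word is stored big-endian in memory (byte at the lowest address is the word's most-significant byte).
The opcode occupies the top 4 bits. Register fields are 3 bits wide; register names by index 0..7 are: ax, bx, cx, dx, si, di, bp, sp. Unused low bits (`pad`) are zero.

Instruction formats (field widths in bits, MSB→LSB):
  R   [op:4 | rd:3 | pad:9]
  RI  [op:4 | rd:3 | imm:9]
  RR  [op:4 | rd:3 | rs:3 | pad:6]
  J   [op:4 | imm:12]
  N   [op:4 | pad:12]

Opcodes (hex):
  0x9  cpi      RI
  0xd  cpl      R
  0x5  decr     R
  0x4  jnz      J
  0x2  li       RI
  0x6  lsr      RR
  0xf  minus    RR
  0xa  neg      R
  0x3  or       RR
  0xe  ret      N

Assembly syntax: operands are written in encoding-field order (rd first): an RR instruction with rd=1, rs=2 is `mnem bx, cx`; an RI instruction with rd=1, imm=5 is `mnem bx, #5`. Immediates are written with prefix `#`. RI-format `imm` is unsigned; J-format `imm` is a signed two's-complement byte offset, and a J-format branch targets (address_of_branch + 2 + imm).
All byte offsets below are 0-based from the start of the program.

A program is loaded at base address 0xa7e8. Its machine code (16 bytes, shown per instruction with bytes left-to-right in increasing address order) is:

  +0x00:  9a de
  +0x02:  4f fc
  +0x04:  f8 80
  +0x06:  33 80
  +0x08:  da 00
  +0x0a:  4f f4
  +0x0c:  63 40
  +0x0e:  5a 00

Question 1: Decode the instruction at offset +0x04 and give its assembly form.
minus si, cx

+0x04: f8 80 ⇒ word 0xf880 (big)
  op=0xf880>>12=0xf ⇒ minus (RR)
  [11:9] rd=4 = si
  [8:6] rs=2 = cx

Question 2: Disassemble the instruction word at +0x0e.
[0e] 5a 00 → 0x5a00
  top 4b → 0x5 → decr [R]
  rd: (w>>9)&0x7=0x5 → di

decr di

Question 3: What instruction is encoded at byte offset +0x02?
jnz #-4

@+02  big-endian(4f fc) = 0x4ffc
  top 4b → 0x4 → jnz [J]
  imm: (w>>0)&0xfff=0xffc (s12→-4) → #-4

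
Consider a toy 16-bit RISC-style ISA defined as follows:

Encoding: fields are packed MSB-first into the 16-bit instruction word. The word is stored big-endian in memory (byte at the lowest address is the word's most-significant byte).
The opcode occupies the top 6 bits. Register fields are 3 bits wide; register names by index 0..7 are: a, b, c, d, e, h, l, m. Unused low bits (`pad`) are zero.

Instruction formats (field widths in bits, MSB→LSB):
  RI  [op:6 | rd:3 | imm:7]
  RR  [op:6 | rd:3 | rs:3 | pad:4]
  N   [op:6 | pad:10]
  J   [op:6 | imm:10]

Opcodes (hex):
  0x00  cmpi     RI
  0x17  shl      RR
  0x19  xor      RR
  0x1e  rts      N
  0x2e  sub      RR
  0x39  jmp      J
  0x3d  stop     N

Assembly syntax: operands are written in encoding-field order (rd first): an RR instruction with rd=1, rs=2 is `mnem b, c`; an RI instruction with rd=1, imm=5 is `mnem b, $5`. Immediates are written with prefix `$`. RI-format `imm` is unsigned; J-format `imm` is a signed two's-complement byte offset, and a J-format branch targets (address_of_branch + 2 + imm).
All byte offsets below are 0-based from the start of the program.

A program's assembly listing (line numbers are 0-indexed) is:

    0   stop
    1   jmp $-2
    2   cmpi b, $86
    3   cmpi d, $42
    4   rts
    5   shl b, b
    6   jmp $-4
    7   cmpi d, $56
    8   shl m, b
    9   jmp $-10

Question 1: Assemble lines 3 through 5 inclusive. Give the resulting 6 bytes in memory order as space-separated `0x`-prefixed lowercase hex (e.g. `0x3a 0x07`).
3. cmpi fields op=0x0:6|rd=3:3|imm=42:7 → word 01aah → 01 aa
4. rts fields op=0x1e:6|pad=0:10 → word 7800h → 78 00
5. shl fields op=0x17:6|rd=1:3|rs=1:3|pad=0:4 → word 5c90h → 5c 90

0x01 0xaa 0x78 0x00 0x5c 0x90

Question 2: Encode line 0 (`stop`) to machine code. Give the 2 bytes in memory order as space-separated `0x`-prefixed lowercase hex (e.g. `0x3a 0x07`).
0xf4 0x00

0. stop fields op=0x3d:6|pad=0:10 → word f400h → f4 00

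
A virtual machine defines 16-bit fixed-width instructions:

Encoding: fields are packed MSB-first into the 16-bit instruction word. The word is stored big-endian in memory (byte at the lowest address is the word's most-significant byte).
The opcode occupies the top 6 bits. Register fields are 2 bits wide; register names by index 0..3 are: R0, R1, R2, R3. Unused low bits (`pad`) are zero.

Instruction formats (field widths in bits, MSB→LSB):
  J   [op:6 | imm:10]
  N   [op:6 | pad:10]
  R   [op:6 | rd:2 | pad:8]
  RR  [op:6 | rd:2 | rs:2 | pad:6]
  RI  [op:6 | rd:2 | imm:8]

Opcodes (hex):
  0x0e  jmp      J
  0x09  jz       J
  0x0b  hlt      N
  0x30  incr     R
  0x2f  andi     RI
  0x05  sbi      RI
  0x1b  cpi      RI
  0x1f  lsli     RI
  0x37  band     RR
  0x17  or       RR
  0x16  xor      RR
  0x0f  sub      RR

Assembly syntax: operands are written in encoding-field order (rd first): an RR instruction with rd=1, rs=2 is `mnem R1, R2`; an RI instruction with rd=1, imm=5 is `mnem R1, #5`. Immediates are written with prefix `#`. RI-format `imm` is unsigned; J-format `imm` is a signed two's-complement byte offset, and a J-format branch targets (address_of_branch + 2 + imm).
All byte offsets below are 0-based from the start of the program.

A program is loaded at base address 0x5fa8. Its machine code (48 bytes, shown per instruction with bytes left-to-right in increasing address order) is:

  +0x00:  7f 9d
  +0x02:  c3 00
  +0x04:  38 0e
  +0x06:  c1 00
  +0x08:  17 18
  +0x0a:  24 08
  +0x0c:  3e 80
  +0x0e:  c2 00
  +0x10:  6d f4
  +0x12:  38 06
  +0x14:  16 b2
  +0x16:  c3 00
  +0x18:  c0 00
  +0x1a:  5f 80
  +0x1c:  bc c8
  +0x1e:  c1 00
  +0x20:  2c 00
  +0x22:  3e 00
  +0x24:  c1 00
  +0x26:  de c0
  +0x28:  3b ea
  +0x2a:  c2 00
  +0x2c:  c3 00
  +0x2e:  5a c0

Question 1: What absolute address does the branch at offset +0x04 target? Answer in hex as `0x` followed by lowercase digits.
0x5fbc

[04] 38 0e → 0x380e
  opcode bits[15:10]=0xe: jmp/J
  [9:0] imm=14 = #14
  target = base 0x5fa8 + off 0x04 + 2 + imm 14 = 0x5fbc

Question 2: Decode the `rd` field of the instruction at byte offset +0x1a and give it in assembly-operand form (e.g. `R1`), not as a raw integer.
R3

[1a] 5f 80 → 0x5f80
  op=0x5f80>>10=0x17 ⇒ or (RR)
  rd: (w>>8)&0x3=0x3 → R3
  rs: (w>>6)&0x3=0x2 → R2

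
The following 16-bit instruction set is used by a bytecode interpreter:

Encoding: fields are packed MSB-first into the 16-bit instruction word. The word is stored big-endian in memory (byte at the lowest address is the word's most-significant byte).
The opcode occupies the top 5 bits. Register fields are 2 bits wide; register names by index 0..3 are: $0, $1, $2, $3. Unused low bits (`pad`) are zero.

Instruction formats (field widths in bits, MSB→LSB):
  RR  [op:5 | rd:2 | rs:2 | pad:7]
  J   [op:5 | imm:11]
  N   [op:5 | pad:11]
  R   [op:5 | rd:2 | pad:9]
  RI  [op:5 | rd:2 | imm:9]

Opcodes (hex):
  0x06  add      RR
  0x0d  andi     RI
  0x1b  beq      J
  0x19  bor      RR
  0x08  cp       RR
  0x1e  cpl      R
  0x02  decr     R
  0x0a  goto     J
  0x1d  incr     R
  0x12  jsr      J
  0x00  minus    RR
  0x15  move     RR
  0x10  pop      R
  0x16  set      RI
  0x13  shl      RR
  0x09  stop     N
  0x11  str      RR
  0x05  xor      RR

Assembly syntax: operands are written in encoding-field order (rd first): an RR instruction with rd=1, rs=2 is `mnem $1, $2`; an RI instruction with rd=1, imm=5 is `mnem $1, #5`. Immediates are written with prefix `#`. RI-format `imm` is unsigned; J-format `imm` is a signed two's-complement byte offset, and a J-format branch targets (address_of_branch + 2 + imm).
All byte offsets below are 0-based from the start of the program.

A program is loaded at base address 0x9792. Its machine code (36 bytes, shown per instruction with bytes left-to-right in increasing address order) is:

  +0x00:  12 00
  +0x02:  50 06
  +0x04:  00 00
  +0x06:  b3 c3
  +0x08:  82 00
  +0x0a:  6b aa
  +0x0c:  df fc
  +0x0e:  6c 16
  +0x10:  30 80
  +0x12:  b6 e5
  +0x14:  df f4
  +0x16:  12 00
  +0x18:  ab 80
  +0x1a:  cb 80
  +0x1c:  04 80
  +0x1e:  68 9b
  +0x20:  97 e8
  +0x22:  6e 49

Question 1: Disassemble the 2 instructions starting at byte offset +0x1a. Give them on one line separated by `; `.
+0x1a: cb 80 ⇒ word 0xcb80 (big)
  opcode bits[15:11]=0x19: bor/RR
  [10:9] rd=1 = $1
  [8:7] rs=3 = $3
+0x1c: 04 80 ⇒ word 0x0480 (big)
  opcode bits[15:11]=0x0: minus/RR
  [10:9] rd=2 = $2
  [8:7] rs=1 = $1

bor $1, $3; minus $2, $1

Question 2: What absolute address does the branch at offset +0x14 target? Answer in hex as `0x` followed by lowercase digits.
0x979c

off 0x14: read df f4 as big → 0xdff4
  top 5b → 0x1b → beq [J]
  imm: (w>>0)&0x7ff=0x7f4 (s11→-12) → #-12
  target = base 0x9792 + off 0x14 + 2 + imm -12 = 0x979c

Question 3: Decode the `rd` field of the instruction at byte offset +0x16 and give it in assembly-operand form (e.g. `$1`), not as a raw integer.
+0x16: 12 00 ⇒ word 0x1200 (big)
  opcode bits[15:11]=0x2: decr/R
  rd@[10:9]=0x1 ⇒ $1

$1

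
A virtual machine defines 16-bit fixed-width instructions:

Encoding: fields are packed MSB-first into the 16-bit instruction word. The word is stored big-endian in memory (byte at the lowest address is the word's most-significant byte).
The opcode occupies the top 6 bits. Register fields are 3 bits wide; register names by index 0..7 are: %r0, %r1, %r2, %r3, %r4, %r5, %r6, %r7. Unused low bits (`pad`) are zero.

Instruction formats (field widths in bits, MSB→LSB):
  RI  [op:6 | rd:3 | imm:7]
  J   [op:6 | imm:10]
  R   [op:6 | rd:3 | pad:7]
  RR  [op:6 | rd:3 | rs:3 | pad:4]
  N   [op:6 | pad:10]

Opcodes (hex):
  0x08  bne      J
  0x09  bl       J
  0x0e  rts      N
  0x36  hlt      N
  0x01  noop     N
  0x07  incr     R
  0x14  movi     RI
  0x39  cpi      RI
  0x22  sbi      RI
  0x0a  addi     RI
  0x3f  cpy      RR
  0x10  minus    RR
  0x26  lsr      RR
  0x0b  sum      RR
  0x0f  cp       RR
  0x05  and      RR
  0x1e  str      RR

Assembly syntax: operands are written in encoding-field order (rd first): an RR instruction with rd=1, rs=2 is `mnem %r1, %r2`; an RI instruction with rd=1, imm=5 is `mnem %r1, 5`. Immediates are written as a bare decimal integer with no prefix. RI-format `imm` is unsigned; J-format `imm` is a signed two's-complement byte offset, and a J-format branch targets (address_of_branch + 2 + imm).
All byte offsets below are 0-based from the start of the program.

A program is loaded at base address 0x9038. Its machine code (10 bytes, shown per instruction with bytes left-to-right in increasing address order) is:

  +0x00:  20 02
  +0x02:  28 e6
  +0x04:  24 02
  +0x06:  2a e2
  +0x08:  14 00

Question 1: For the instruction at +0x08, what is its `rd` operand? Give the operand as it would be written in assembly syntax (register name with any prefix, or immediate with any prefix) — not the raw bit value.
%r0

+0x08: 14 00 ⇒ word 0x1400 (big)
  op=0x1400>>10=0x5 ⇒ and (RR)
  [9:7] rd=0 = %r0
  [6:4] rs=0 = %r0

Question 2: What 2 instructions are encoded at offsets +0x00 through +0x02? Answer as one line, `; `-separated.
bne 2; addi %r1, 102

off 0x00: read 20 02 as big → 0x2002
  opcode bits[15:10]=0x8: bne/J
  [9:0] imm=2 = 2
off 0x02: read 28 e6 as big → 0x28e6
  opcode bits[15:10]=0xa: addi/RI
  [9:7] rd=1 = %r1
  [6:0] imm=102 = 102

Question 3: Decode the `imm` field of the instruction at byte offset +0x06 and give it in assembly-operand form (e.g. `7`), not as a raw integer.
off 0x06: read 2a e2 as big → 0x2ae2
  opcode bits[15:10]=0xa: addi/RI
  rd@[9:7]=0x5 ⇒ %r5
  imm@[6:0]=0x62 ⇒ 98

98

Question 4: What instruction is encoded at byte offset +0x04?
bl 2

[04] 24 02 → 0x2402
  top 6b → 0x9 → bl [J]
  imm: (w>>0)&0x3ff=0x2 → 2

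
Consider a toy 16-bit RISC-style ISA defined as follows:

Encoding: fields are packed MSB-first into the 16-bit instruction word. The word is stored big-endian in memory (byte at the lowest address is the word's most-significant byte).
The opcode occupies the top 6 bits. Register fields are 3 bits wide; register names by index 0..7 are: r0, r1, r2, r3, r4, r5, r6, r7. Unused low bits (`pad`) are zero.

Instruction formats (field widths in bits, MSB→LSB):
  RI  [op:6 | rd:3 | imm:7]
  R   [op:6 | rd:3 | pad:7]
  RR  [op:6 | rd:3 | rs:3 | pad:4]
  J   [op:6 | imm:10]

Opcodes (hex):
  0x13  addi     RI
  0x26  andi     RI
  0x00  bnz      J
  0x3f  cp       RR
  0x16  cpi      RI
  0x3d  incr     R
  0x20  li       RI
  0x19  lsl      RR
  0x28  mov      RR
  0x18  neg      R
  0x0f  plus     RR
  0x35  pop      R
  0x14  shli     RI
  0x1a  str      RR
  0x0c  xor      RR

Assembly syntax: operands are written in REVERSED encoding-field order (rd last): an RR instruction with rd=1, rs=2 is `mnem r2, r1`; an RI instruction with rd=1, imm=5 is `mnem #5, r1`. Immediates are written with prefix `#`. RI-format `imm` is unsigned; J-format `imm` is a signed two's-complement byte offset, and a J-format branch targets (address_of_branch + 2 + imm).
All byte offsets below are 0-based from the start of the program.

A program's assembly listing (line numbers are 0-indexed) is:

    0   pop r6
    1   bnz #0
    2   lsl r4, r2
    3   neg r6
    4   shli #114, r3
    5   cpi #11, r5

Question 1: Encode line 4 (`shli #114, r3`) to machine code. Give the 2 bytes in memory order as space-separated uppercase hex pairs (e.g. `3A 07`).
line 4 (shli): pack op=0x14:6|rd=3:3|imm=114:7 = 0x51f2; big→ 51 f2

51 F2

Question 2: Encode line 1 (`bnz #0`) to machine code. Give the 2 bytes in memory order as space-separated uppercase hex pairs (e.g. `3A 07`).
1. bnz fields op=0x0:6|imm=0:10 → word 0000h → 00 00

00 00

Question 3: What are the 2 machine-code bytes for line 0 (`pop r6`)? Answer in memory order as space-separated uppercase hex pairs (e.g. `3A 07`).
D7 00

L0: pop op=0x35:6|rd=6:3|pad=0:7 ⇒ 0xd700 ⇒ big d7 00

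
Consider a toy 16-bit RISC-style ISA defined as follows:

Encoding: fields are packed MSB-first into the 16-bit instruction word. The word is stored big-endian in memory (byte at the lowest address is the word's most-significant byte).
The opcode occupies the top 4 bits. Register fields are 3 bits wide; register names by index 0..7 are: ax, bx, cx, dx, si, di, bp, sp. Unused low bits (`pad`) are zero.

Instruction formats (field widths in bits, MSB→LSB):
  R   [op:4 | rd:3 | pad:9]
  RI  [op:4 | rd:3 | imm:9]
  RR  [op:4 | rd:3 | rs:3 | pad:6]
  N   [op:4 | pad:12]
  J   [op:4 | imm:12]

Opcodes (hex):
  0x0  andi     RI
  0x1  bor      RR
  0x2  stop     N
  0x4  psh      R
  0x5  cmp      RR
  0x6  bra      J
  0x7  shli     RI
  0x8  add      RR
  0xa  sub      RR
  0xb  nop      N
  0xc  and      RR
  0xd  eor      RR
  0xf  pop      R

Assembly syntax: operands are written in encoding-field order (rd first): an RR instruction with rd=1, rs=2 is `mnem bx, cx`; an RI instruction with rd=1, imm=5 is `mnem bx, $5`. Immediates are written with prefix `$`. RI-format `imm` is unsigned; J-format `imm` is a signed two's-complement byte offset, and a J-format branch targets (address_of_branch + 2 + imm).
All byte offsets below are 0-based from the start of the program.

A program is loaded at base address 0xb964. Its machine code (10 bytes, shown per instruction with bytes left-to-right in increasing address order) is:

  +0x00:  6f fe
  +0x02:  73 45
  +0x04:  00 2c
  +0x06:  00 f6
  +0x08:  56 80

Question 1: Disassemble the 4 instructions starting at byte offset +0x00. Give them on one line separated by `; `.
+0x00: 6f fe ⇒ word 0x6ffe (big)
  top 4b → 0x6 → bra [J]
  imm: (w>>0)&0xfff=0xffe (s12→-2) → $-2
+0x02: 73 45 ⇒ word 0x7345 (big)
  top 4b → 0x7 → shli [RI]
  rd: (w>>9)&0x7=0x1 → bx
  imm: (w>>0)&0x1ff=0x145 → $325
+0x04: 00 2c ⇒ word 0x002c (big)
  top 4b → 0x0 → andi [RI]
  rd: (w>>9)&0x7=0x0 → ax
  imm: (w>>0)&0x1ff=0x2c → $44
+0x06: 00 f6 ⇒ word 0x00f6 (big)
  top 4b → 0x0 → andi [RI]
  rd: (w>>9)&0x7=0x0 → ax
  imm: (w>>0)&0x1ff=0xf6 → $246

bra $-2; shli bx, $325; andi ax, $44; andi ax, $246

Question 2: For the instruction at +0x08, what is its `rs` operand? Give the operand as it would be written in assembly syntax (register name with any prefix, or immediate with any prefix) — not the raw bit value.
cx

[08] 56 80 → 0x5680
  opcode bits[15:12]=0x5: cmp/RR
  rd@[11:9]=0x3 ⇒ dx
  rs@[8:6]=0x2 ⇒ cx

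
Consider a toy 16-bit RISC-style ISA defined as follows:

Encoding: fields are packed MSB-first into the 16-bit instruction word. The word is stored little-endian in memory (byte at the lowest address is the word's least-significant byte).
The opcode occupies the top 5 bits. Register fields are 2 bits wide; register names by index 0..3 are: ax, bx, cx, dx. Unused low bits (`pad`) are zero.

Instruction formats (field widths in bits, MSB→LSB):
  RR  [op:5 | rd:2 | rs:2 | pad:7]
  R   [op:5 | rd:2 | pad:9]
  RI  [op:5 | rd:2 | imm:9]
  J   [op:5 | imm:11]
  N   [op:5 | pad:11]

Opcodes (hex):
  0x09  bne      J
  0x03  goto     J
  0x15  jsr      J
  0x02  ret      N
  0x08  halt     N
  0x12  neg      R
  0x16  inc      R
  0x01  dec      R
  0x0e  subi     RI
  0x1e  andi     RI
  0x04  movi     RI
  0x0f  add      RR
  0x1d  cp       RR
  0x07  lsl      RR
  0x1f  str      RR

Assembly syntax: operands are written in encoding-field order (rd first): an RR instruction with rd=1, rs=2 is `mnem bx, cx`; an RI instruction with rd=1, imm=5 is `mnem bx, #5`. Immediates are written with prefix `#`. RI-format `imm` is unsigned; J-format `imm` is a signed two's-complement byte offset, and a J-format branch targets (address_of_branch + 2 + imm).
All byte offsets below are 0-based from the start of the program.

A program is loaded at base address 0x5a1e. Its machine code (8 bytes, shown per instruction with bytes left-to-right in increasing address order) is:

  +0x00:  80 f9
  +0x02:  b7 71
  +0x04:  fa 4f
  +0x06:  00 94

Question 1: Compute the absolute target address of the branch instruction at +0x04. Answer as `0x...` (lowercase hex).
0x5a1e

@+04  little-endian(fa 4f) = 0x4ffa
  top 5b → 0x9 → bne [J]
  [10:0] imm=2042 (s11→-6) = #-6
  target = base 0x5a1e + off 0x04 + 2 + imm -6 = 0x5a1e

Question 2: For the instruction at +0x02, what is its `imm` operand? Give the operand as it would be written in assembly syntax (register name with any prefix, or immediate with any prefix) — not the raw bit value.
#439

off 0x02: read b7 71 as little → 0x71b7
  opcode bits[15:11]=0xe: subi/RI
  rd@[10:9]=0x0 ⇒ ax
  imm@[8:0]=0x1b7 ⇒ #439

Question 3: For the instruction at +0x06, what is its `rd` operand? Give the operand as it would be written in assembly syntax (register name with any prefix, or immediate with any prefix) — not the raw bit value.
+0x06: 00 94 ⇒ word 0x9400 (little)
  opcode bits[15:11]=0x12: neg/R
  [10:9] rd=2 = cx

cx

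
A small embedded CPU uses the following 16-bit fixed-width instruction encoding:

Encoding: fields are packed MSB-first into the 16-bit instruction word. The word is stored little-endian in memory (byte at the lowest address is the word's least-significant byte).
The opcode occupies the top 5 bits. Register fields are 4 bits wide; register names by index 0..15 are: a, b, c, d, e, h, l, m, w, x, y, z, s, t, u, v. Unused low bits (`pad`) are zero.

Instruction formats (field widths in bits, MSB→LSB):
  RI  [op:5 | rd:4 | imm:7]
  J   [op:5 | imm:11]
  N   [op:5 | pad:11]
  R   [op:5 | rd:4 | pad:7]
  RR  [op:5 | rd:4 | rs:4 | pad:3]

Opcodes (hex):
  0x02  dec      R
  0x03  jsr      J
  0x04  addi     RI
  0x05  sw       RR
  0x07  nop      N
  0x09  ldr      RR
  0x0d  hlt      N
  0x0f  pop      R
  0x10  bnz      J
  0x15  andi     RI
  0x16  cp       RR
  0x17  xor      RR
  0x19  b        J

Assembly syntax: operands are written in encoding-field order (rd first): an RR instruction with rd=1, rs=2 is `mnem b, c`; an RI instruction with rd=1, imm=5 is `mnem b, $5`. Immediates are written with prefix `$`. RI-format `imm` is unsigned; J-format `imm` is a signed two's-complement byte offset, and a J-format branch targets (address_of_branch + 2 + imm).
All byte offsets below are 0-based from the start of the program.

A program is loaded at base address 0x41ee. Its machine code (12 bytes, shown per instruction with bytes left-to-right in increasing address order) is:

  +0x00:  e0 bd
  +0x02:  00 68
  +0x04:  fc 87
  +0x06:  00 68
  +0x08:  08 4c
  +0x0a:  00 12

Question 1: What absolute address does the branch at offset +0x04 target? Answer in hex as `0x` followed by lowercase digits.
@+04  little-endian(fc 87) = 0x87fc
  op=0x87fc>>11=0x10 ⇒ bnz (J)
  [10:0] imm=2044 (s11→-4) = $-4
  target = base 0x41ee + off 0x04 + 2 + imm -4 = 0x41f0

0x41f0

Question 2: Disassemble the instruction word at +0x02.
@+02  little-endian(00 68) = 0x6800
  opcode bits[15:11]=0xd: hlt/N

hlt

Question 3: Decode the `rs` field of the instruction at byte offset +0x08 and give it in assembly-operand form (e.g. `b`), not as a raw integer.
[08] 08 4c → 0x4c08
  opcode bits[15:11]=0x9: ldr/RR
  rd: (w>>7)&0xf=0x8 → w
  rs: (w>>3)&0xf=0x1 → b

b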